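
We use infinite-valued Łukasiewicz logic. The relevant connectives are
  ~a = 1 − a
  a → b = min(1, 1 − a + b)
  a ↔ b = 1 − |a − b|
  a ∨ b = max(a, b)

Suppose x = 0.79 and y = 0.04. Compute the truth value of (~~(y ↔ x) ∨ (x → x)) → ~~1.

y ↔ x = 1 − |0.04 − 0.79| = 1 − 0.75 = 0.25
~(y ↔ x) = 1 − 0.25 = 0.75
~~(y ↔ x) = 1 − 0.75 = 0.25
x → x = min(1, 1 − 0.79 + 0.79) = min(1, 1.00) = 1.00
~~(y ↔ x) ∨ (x → x) = max(0.25, 1.00) = 1.00
~1 = 1 − 1.00 = 0.00
~~1 = 1 − 0.00 = 1.00
(~~(y ↔ x) ∨ (x → x)) → ~~1 = min(1, 1 − 1.00 + 1.00) = min(1, 1.00) = 1.00

1.00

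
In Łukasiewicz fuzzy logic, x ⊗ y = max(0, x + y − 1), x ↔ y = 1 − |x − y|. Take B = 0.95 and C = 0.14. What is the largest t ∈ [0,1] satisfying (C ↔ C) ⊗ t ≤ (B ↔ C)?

0.19

C ↔ C = 1 − |0.14 − 0.14| = 1 − 0.00 = 1.00
So the left factor is C ↔ C = 1.00.
B ↔ C = 1 − |0.95 − 0.14| = 1 − 0.81 = 0.19
So the right-hand bound is B ↔ C = 0.19.
The residuum of the Łukasiewicz t-norm gives the supremum: min(1, 1 − 1.00 + 0.19).
1 − 1.00 + 0.19 = 0.19, so t = min(1, 0.19) = 0.19.
Check: 1.00 ⊗ 0.19 = max(0, 0.19) = 0.19 ≤ 0.19.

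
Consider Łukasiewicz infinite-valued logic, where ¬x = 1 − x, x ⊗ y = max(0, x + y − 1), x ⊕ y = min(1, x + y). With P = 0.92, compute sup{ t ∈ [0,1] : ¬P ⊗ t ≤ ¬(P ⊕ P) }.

¬P = 1 − 0.92 = 0.08
So the left factor is ¬P = 0.08.
P ⊕ P = min(1, 0.92 + 0.92) = min(1, 1.84) = 1.00
¬(P ⊕ P) = 1 − 1.00 = 0.00
So the right-hand bound is ¬(P ⊕ P) = 0.00.
The residuum of the Łukasiewicz t-norm gives the supremum: min(1, 1 − 0.08 + 0.00).
1 − 0.08 + 0.00 = 0.92, so t = min(1, 0.92) = 0.92.
Check: 0.08 ⊗ 0.92 = max(0, 0.00) = 0.00 ≤ 0.00.

0.92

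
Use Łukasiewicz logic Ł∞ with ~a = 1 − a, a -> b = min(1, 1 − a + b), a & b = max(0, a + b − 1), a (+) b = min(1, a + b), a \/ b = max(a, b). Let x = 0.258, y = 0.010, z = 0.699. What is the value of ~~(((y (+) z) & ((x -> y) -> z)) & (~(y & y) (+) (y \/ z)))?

y (+) z = min(1, 0.010 + 0.699) = min(1, 0.709) = 0.709
x -> y = min(1, 1 − 0.258 + 0.010) = min(1, 0.752) = 0.752
(x -> y) -> z = min(1, 1 − 0.752 + 0.699) = min(1, 0.947) = 0.947
(y (+) z) & ((x -> y) -> z) = max(0, 0.709 + 0.947 − 1) = max(0, 0.656) = 0.656
y & y = max(0, 0.010 + 0.010 − 1) = max(0, -0.980) = 0.000
~(y & y) = 1 − 0.000 = 1.000
y \/ z = max(0.010, 0.699) = 0.699
~(y & y) (+) (y \/ z) = min(1, 1.000 + 0.699) = min(1, 1.699) = 1.000
((y (+) z) & ((x -> y) -> z)) & (~(y & y) (+) (y \/ z)) = max(0, 0.656 + 1.000 − 1) = max(0, 0.656) = 0.656
~(((y (+) z) & ((x -> y) -> z)) & (~(y & y) (+) (y \/ z))) = 1 − 0.656 = 0.344
~~(((y (+) z) & ((x -> y) -> z)) & (~(y & y) (+) (y \/ z))) = 1 − 0.344 = 0.656

0.656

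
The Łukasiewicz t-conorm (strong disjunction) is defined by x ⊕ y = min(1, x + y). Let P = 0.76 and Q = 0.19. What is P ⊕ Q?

0.95

P ⊕ Q = min(1, 0.76 + 0.19) = min(1, 0.95) = 0.95
For comparison, the Gödel t-conorm max(x, y) would give 0.76.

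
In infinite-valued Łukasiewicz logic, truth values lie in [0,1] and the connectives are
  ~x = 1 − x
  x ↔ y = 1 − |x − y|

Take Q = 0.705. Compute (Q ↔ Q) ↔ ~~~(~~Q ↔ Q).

0.000

Q ↔ Q = 1 − |0.705 − 0.705| = 1 − 0.000 = 1.000
~Q = 1 − 0.705 = 0.295
~~Q = 1 − 0.295 = 0.705
~~Q ↔ Q = 1 − |0.705 − 0.705| = 1 − 0.000 = 1.000
~(~~Q ↔ Q) = 1 − 1.000 = 0.000
~~(~~Q ↔ Q) = 1 − 0.000 = 1.000
~~~(~~Q ↔ Q) = 1 − 1.000 = 0.000
(Q ↔ Q) ↔ ~~~(~~Q ↔ Q) = 1 − |1.000 − 0.000| = 1 − 1.000 = 0.000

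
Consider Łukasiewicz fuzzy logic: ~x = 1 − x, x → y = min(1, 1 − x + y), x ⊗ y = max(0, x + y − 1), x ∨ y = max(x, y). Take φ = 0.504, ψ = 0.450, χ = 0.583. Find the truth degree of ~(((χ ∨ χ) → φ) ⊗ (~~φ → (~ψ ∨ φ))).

0.079

χ ∨ χ = max(0.583, 0.583) = 0.583
(χ ∨ χ) → φ = min(1, 1 − 0.583 + 0.504) = min(1, 0.921) = 0.921
~φ = 1 − 0.504 = 0.496
~~φ = 1 − 0.496 = 0.504
~ψ = 1 − 0.450 = 0.550
~ψ ∨ φ = max(0.550, 0.504) = 0.550
~~φ → (~ψ ∨ φ) = min(1, 1 − 0.504 + 0.550) = min(1, 1.046) = 1.000
((χ ∨ χ) → φ) ⊗ (~~φ → (~ψ ∨ φ)) = max(0, 0.921 + 1.000 − 1) = max(0, 0.921) = 0.921
~(((χ ∨ χ) → φ) ⊗ (~~φ → (~ψ ∨ φ))) = 1 − 0.921 = 0.079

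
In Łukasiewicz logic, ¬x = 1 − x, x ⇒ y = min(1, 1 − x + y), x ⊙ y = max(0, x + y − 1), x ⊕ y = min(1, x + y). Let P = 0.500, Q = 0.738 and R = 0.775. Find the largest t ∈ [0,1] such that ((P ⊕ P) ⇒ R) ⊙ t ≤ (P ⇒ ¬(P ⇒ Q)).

0.725

P ⊕ P = min(1, 0.500 + 0.500) = min(1, 1.000) = 1.000
(P ⊕ P) ⇒ R = min(1, 1 − 1.000 + 0.775) = min(1, 0.775) = 0.775
So the left factor is (P ⊕ P) ⇒ R = 0.775.
P ⇒ Q = min(1, 1 − 0.500 + 0.738) = min(1, 1.238) = 1.000
¬(P ⇒ Q) = 1 − 1.000 = 0.000
P ⇒ ¬(P ⇒ Q) = min(1, 1 − 0.500 + 0.000) = min(1, 0.500) = 0.500
So the right-hand bound is P ⇒ ¬(P ⇒ Q) = 0.500.
The residuum of the Łukasiewicz t-norm gives the supremum: min(1, 1 − 0.775 + 0.500).
1 − 0.775 + 0.500 = 0.725, so t = min(1, 0.725) = 0.725.
Check: 0.775 ⊙ 0.725 = max(0, 0.500) = 0.500 ≤ 0.500.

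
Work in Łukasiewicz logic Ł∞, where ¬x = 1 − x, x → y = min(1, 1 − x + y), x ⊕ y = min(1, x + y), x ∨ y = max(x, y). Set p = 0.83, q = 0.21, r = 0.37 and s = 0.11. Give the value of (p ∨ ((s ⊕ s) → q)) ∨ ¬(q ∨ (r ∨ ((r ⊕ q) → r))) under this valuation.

0.99

s ⊕ s = min(1, 0.11 + 0.11) = min(1, 0.22) = 0.22
(s ⊕ s) → q = min(1, 1 − 0.22 + 0.21) = min(1, 0.99) = 0.99
p ∨ ((s ⊕ s) → q) = max(0.83, 0.99) = 0.99
r ⊕ q = min(1, 0.37 + 0.21) = min(1, 0.58) = 0.58
(r ⊕ q) → r = min(1, 1 − 0.58 + 0.37) = min(1, 0.79) = 0.79
r ∨ ((r ⊕ q) → r) = max(0.37, 0.79) = 0.79
q ∨ (r ∨ ((r ⊕ q) → r)) = max(0.21, 0.79) = 0.79
¬(q ∨ (r ∨ ((r ⊕ q) → r))) = 1 − 0.79 = 0.21
(p ∨ ((s ⊕ s) → q)) ∨ ¬(q ∨ (r ∨ ((r ⊕ q) → r))) = max(0.99, 0.21) = 0.99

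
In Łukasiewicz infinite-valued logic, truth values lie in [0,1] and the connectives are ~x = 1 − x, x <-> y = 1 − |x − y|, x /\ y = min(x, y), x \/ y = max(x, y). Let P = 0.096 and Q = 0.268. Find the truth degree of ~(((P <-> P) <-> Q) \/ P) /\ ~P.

P <-> P = 1 − |0.096 − 0.096| = 1 − 0.000 = 1.000
(P <-> P) <-> Q = 1 − |1.000 − 0.268| = 1 − 0.732 = 0.268
((P <-> P) <-> Q) \/ P = max(0.268, 0.096) = 0.268
~(((P <-> P) <-> Q) \/ P) = 1 − 0.268 = 0.732
~P = 1 − 0.096 = 0.904
~(((P <-> P) <-> Q) \/ P) /\ ~P = min(0.732, 0.904) = 0.732

0.732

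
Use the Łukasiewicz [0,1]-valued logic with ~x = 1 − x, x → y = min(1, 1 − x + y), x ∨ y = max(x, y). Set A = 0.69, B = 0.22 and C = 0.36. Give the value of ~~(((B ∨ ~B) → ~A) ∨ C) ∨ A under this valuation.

~B = 1 − 0.22 = 0.78
B ∨ ~B = max(0.22, 0.78) = 0.78
~A = 1 − 0.69 = 0.31
(B ∨ ~B) → ~A = min(1, 1 − 0.78 + 0.31) = min(1, 0.53) = 0.53
((B ∨ ~B) → ~A) ∨ C = max(0.53, 0.36) = 0.53
~(((B ∨ ~B) → ~A) ∨ C) = 1 − 0.53 = 0.47
~~(((B ∨ ~B) → ~A) ∨ C) = 1 − 0.47 = 0.53
~~(((B ∨ ~B) → ~A) ∨ C) ∨ A = max(0.53, 0.69) = 0.69

0.69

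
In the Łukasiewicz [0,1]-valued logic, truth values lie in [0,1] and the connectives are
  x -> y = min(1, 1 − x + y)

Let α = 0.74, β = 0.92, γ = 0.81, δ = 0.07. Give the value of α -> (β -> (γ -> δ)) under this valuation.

0.60

γ -> δ = min(1, 1 − 0.81 + 0.07) = min(1, 0.26) = 0.26
β -> (γ -> δ) = min(1, 1 − 0.92 + 0.26) = min(1, 0.34) = 0.34
α -> (β -> (γ -> δ)) = min(1, 1 − 0.74 + 0.34) = min(1, 0.60) = 0.60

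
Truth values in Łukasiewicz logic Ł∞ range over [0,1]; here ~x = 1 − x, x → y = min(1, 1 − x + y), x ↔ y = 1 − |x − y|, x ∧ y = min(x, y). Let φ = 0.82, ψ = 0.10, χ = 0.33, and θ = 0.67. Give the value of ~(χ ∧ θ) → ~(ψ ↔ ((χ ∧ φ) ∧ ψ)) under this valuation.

χ ∧ θ = min(0.33, 0.67) = 0.33
~(χ ∧ θ) = 1 − 0.33 = 0.67
χ ∧ φ = min(0.33, 0.82) = 0.33
(χ ∧ φ) ∧ ψ = min(0.33, 0.10) = 0.10
ψ ↔ ((χ ∧ φ) ∧ ψ) = 1 − |0.10 − 0.10| = 1 − 0.00 = 1.00
~(ψ ↔ ((χ ∧ φ) ∧ ψ)) = 1 − 1.00 = 0.00
~(χ ∧ θ) → ~(ψ ↔ ((χ ∧ φ) ∧ ψ)) = min(1, 1 − 0.67 + 0.00) = min(1, 0.33) = 0.33

0.33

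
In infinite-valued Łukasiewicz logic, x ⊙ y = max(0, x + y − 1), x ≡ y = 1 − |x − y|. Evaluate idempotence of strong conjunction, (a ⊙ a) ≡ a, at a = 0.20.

a ⊙ a = max(0, 0.20 + 0.20 − 1) = max(0, -0.60) = 0.00
(a ⊙ a) ≡ a = 1 − |0.00 − 0.20| = 1 − 0.20 = 0.80
(The value 0.80 < 1 shows this instance is not satisfied; fails in Ł∞ since a ⊗ a = max(0, 2a−1) ≠ a in general.)

0.80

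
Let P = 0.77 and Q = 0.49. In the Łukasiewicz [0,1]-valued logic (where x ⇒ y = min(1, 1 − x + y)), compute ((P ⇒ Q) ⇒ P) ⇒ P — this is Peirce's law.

0.77

P ⇒ Q = min(1, 1 − 0.77 + 0.49) = min(1, 0.72) = 0.72
(P ⇒ Q) ⇒ P = min(1, 1 − 0.72 + 0.77) = min(1, 1.05) = 1.00
((P ⇒ Q) ⇒ P) ⇒ P = min(1, 1 − 1.00 + 0.77) = min(1, 0.77) = 0.77
(The value 0.77 < 1 shows this instance is not satisfied; not a Ł∞-tautology in general.)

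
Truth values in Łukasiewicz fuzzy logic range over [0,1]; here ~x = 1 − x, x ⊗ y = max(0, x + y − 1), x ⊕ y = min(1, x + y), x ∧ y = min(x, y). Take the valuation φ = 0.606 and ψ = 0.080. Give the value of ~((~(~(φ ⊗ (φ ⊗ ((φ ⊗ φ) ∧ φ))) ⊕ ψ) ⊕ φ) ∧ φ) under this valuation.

φ ⊗ φ = max(0, 0.606 + 0.606 − 1) = max(0, 0.212) = 0.212
(φ ⊗ φ) ∧ φ = min(0.212, 0.606) = 0.212
φ ⊗ ((φ ⊗ φ) ∧ φ) = max(0, 0.606 + 0.212 − 1) = max(0, -0.182) = 0.000
φ ⊗ (φ ⊗ ((φ ⊗ φ) ∧ φ)) = max(0, 0.606 + 0.000 − 1) = max(0, -0.394) = 0.000
~(φ ⊗ (φ ⊗ ((φ ⊗ φ) ∧ φ))) = 1 − 0.000 = 1.000
~(φ ⊗ (φ ⊗ ((φ ⊗ φ) ∧ φ))) ⊕ ψ = min(1, 1.000 + 0.080) = min(1, 1.080) = 1.000
~(~(φ ⊗ (φ ⊗ ((φ ⊗ φ) ∧ φ))) ⊕ ψ) = 1 − 1.000 = 0.000
~(~(φ ⊗ (φ ⊗ ((φ ⊗ φ) ∧ φ))) ⊕ ψ) ⊕ φ = min(1, 0.000 + 0.606) = min(1, 0.606) = 0.606
(~(~(φ ⊗ (φ ⊗ ((φ ⊗ φ) ∧ φ))) ⊕ ψ) ⊕ φ) ∧ φ = min(0.606, 0.606) = 0.606
~((~(~(φ ⊗ (φ ⊗ ((φ ⊗ φ) ∧ φ))) ⊕ ψ) ⊕ φ) ∧ φ) = 1 − 0.606 = 0.394

0.394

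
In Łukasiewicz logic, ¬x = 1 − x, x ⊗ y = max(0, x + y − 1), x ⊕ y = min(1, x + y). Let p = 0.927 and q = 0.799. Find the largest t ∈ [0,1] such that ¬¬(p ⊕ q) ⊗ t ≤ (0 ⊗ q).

0.000

p ⊕ q = min(1, 0.927 + 0.799) = min(1, 1.726) = 1.000
¬(p ⊕ q) = 1 − 1.000 = 0.000
¬¬(p ⊕ q) = 1 − 0.000 = 1.000
So the left factor is ¬¬(p ⊕ q) = 1.000.
0 ⊗ q = max(0, 0.000 + 0.799 − 1) = max(0, -0.201) = 0.000
So the right-hand bound is 0 ⊗ q = 0.000.
The residuum of the Łukasiewicz t-norm gives the supremum: min(1, 1 − 1.000 + 0.000).
1 − 1.000 + 0.000 = 0.000, so t = min(1, 0.000) = 0.000.
Check: 1.000 ⊗ 0.000 = max(0, 0.000) = 0.000 ≤ 0.000.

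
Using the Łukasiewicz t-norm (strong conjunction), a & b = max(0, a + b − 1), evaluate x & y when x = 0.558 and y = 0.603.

0.161

x & y = max(0, 0.558 + 0.603 − 1) = max(0, 0.161) = 0.161
For comparison, the Gödel (minimum) t-norm min(a, b) would give 0.558.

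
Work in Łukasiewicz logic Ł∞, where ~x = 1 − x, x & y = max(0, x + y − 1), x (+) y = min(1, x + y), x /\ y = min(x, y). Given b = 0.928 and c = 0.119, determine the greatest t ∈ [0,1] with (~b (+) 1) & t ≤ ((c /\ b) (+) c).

0.238

~b = 1 − 0.928 = 0.072
~b (+) 1 = min(1, 0.072 + 1.000) = min(1, 1.072) = 1.000
So the left factor is ~b (+) 1 = 1.000.
c /\ b = min(0.119, 0.928) = 0.119
(c /\ b) (+) c = min(1, 0.119 + 0.119) = min(1, 0.238) = 0.238
So the right-hand bound is (c /\ b) (+) c = 0.238.
The residuum of the Łukasiewicz t-norm gives the supremum: min(1, 1 − 1.000 + 0.238).
1 − 1.000 + 0.238 = 0.238, so t = min(1, 0.238) = 0.238.
Check: 1.000 & 0.238 = max(0, 0.238) = 0.238 ≤ 0.238.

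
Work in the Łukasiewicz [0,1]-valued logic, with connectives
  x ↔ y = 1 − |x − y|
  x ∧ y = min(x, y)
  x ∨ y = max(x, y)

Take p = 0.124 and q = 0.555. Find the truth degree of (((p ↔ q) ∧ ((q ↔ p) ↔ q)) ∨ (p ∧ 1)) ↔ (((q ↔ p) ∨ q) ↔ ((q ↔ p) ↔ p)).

p ↔ q = 1 − |0.124 − 0.555| = 1 − 0.431 = 0.569
q ↔ p = 1 − |0.555 − 0.124| = 1 − 0.431 = 0.569
(q ↔ p) ↔ q = 1 − |0.569 − 0.555| = 1 − 0.014 = 0.986
(p ↔ q) ∧ ((q ↔ p) ↔ q) = min(0.569, 0.986) = 0.569
p ∧ 1 = min(0.124, 1.000) = 0.124
((p ↔ q) ∧ ((q ↔ p) ↔ q)) ∨ (p ∧ 1) = max(0.569, 0.124) = 0.569
(q ↔ p) ∨ q = max(0.569, 0.555) = 0.569
(q ↔ p) ↔ p = 1 − |0.569 − 0.124| = 1 − 0.445 = 0.555
((q ↔ p) ∨ q) ↔ ((q ↔ p) ↔ p) = 1 − |0.569 − 0.555| = 1 − 0.014 = 0.986
(((p ↔ q) ∧ ((q ↔ p) ↔ q)) ∨ (p ∧ 1)) ↔ (((q ↔ p) ∨ q) ↔ ((q ↔ p) ↔ p)) = 1 − |0.569 − 0.986| = 1 − 0.417 = 0.583

0.583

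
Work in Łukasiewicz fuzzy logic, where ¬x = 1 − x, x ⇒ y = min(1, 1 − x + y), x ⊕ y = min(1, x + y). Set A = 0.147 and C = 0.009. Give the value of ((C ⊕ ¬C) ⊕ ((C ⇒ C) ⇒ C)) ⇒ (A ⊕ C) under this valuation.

¬C = 1 − 0.009 = 0.991
C ⊕ ¬C = min(1, 0.009 + 0.991) = min(1, 1.000) = 1.000
C ⇒ C = min(1, 1 − 0.009 + 0.009) = min(1, 1.000) = 1.000
(C ⇒ C) ⇒ C = min(1, 1 − 1.000 + 0.009) = min(1, 0.009) = 0.009
(C ⊕ ¬C) ⊕ ((C ⇒ C) ⇒ C) = min(1, 1.000 + 0.009) = min(1, 1.009) = 1.000
A ⊕ C = min(1, 0.147 + 0.009) = min(1, 0.156) = 0.156
((C ⊕ ¬C) ⊕ ((C ⇒ C) ⇒ C)) ⇒ (A ⊕ C) = min(1, 1 − 1.000 + 0.156) = min(1, 0.156) = 0.156

0.156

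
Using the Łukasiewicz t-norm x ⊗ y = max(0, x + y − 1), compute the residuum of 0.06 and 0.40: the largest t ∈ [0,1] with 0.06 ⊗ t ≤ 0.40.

1.00

The residuum of the Łukasiewicz t-norm gives the supremum: min(1, 1 − 0.06 + 0.40).
1 − 0.06 + 0.40 = 1.34, so t = min(1, 1.34) = 1.00.
Check: 0.06 ⊗ 1.00 = max(0, 0.06) = 0.06 ≤ 0.40.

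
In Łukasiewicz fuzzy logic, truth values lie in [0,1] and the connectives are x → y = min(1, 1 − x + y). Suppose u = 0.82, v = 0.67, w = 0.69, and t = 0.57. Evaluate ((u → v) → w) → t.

0.73

u → v = min(1, 1 − 0.82 + 0.67) = min(1, 0.85) = 0.85
(u → v) → w = min(1, 1 − 0.85 + 0.69) = min(1, 0.84) = 0.84
((u → v) → w) → t = min(1, 1 − 0.84 + 0.57) = min(1, 0.73) = 0.73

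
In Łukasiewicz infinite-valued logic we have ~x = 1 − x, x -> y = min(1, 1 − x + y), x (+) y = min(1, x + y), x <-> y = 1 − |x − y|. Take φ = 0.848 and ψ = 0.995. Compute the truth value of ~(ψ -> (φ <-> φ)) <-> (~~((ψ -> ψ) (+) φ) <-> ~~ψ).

0.005

φ <-> φ = 1 − |0.848 − 0.848| = 1 − 0.000 = 1.000
ψ -> (φ <-> φ) = min(1, 1 − 0.995 + 1.000) = min(1, 1.005) = 1.000
~(ψ -> (φ <-> φ)) = 1 − 1.000 = 0.000
ψ -> ψ = min(1, 1 − 0.995 + 0.995) = min(1, 1.000) = 1.000
(ψ -> ψ) (+) φ = min(1, 1.000 + 0.848) = min(1, 1.848) = 1.000
~((ψ -> ψ) (+) φ) = 1 − 1.000 = 0.000
~~((ψ -> ψ) (+) φ) = 1 − 0.000 = 1.000
~ψ = 1 − 0.995 = 0.005
~~ψ = 1 − 0.005 = 0.995
~~((ψ -> ψ) (+) φ) <-> ~~ψ = 1 − |1.000 − 0.995| = 1 − 0.005 = 0.995
~(ψ -> (φ <-> φ)) <-> (~~((ψ -> ψ) (+) φ) <-> ~~ψ) = 1 − |0.000 − 0.995| = 1 − 0.995 = 0.005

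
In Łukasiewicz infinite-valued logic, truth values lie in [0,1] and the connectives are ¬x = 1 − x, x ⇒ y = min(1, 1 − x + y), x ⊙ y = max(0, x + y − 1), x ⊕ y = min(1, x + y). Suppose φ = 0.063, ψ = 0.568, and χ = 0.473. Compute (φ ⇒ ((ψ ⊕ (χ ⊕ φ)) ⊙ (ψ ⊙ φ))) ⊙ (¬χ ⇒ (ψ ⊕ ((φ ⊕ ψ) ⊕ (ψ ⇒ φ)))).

χ ⊕ φ = min(1, 0.473 + 0.063) = min(1, 0.536) = 0.536
ψ ⊕ (χ ⊕ φ) = min(1, 0.568 + 0.536) = min(1, 1.104) = 1.000
ψ ⊙ φ = max(0, 0.568 + 0.063 − 1) = max(0, -0.369) = 0.000
(ψ ⊕ (χ ⊕ φ)) ⊙ (ψ ⊙ φ) = max(0, 1.000 + 0.000 − 1) = max(0, 0.000) = 0.000
φ ⇒ ((ψ ⊕ (χ ⊕ φ)) ⊙ (ψ ⊙ φ)) = min(1, 1 − 0.063 + 0.000) = min(1, 0.937) = 0.937
¬χ = 1 − 0.473 = 0.527
φ ⊕ ψ = min(1, 0.063 + 0.568) = min(1, 0.631) = 0.631
ψ ⇒ φ = min(1, 1 − 0.568 + 0.063) = min(1, 0.495) = 0.495
(φ ⊕ ψ) ⊕ (ψ ⇒ φ) = min(1, 0.631 + 0.495) = min(1, 1.126) = 1.000
ψ ⊕ ((φ ⊕ ψ) ⊕ (ψ ⇒ φ)) = min(1, 0.568 + 1.000) = min(1, 1.568) = 1.000
¬χ ⇒ (ψ ⊕ ((φ ⊕ ψ) ⊕ (ψ ⇒ φ))) = min(1, 1 − 0.527 + 1.000) = min(1, 1.473) = 1.000
(φ ⇒ ((ψ ⊕ (χ ⊕ φ)) ⊙ (ψ ⊙ φ))) ⊙ (¬χ ⇒ (ψ ⊕ ((φ ⊕ ψ) ⊕ (ψ ⇒ φ)))) = max(0, 0.937 + 1.000 − 1) = max(0, 0.937) = 0.937

0.937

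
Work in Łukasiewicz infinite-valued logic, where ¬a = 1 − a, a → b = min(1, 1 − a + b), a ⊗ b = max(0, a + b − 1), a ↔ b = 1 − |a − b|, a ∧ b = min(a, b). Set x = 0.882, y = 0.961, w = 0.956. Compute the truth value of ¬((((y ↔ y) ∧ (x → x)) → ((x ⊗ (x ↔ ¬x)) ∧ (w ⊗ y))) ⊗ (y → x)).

y ↔ y = 1 − |0.961 − 0.961| = 1 − 0.000 = 1.000
x → x = min(1, 1 − 0.882 + 0.882) = min(1, 1.000) = 1.000
(y ↔ y) ∧ (x → x) = min(1.000, 1.000) = 1.000
¬x = 1 − 0.882 = 0.118
x ↔ ¬x = 1 − |0.882 − 0.118| = 1 − 0.764 = 0.236
x ⊗ (x ↔ ¬x) = max(0, 0.882 + 0.236 − 1) = max(0, 0.118) = 0.118
w ⊗ y = max(0, 0.956 + 0.961 − 1) = max(0, 0.917) = 0.917
(x ⊗ (x ↔ ¬x)) ∧ (w ⊗ y) = min(0.118, 0.917) = 0.118
((y ↔ y) ∧ (x → x)) → ((x ⊗ (x ↔ ¬x)) ∧ (w ⊗ y)) = min(1, 1 − 1.000 + 0.118) = min(1, 0.118) = 0.118
y → x = min(1, 1 − 0.961 + 0.882) = min(1, 0.921) = 0.921
(((y ↔ y) ∧ (x → x)) → ((x ⊗ (x ↔ ¬x)) ∧ (w ⊗ y))) ⊗ (y → x) = max(0, 0.118 + 0.921 − 1) = max(0, 0.039) = 0.039
¬((((y ↔ y) ∧ (x → x)) → ((x ⊗ (x ↔ ¬x)) ∧ (w ⊗ y))) ⊗ (y → x)) = 1 − 0.039 = 0.961

0.961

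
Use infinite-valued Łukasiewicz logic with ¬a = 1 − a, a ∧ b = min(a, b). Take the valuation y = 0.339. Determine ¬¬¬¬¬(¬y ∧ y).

0.661

¬y = 1 − 0.339 = 0.661
¬y ∧ y = min(0.661, 0.339) = 0.339
¬(¬y ∧ y) = 1 − 0.339 = 0.661
¬¬(¬y ∧ y) = 1 − 0.661 = 0.339
¬¬¬(¬y ∧ y) = 1 − 0.339 = 0.661
¬¬¬¬(¬y ∧ y) = 1 − 0.661 = 0.339
¬¬¬¬¬(¬y ∧ y) = 1 − 0.339 = 0.661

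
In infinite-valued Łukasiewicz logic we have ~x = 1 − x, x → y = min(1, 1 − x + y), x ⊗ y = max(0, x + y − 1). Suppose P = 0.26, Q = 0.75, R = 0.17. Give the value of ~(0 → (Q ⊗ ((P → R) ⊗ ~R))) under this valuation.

0.00

P → R = min(1, 1 − 0.26 + 0.17) = min(1, 0.91) = 0.91
~R = 1 − 0.17 = 0.83
(P → R) ⊗ ~R = max(0, 0.91 + 0.83 − 1) = max(0, 0.74) = 0.74
Q ⊗ ((P → R) ⊗ ~R) = max(0, 0.75 + 0.74 − 1) = max(0, 0.49) = 0.49
0 → (Q ⊗ ((P → R) ⊗ ~R)) = min(1, 1 − 0.00 + 0.49) = min(1, 1.49) = 1.00
~(0 → (Q ⊗ ((P → R) ⊗ ~R))) = 1 − 1.00 = 0.00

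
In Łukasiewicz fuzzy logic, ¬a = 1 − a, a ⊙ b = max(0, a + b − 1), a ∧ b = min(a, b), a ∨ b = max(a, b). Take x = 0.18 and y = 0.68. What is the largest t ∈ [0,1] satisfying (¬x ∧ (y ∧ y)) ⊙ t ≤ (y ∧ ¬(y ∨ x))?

¬x = 1 − 0.18 = 0.82
y ∧ y = min(0.68, 0.68) = 0.68
¬x ∧ (y ∧ y) = min(0.82, 0.68) = 0.68
So the left factor is ¬x ∧ (y ∧ y) = 0.68.
y ∨ x = max(0.68, 0.18) = 0.68
¬(y ∨ x) = 1 − 0.68 = 0.32
y ∧ ¬(y ∨ x) = min(0.68, 0.32) = 0.32
So the right-hand bound is y ∧ ¬(y ∨ x) = 0.32.
The residuum of the Łukasiewicz t-norm gives the supremum: min(1, 1 − 0.68 + 0.32).
1 − 0.68 + 0.32 = 0.64, so t = min(1, 0.64) = 0.64.
Check: 0.68 ⊙ 0.64 = max(0, 0.32) = 0.32 ≤ 0.32.

0.64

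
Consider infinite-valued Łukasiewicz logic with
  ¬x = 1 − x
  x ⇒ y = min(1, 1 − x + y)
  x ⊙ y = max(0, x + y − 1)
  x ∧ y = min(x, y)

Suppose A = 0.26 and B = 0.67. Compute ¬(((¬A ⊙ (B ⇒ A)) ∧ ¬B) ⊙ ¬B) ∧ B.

¬A = 1 − 0.26 = 0.74
B ⇒ A = min(1, 1 − 0.67 + 0.26) = min(1, 0.59) = 0.59
¬A ⊙ (B ⇒ A) = max(0, 0.74 + 0.59 − 1) = max(0, 0.33) = 0.33
¬B = 1 − 0.67 = 0.33
(¬A ⊙ (B ⇒ A)) ∧ ¬B = min(0.33, 0.33) = 0.33
((¬A ⊙ (B ⇒ A)) ∧ ¬B) ⊙ ¬B = max(0, 0.33 + 0.33 − 1) = max(0, -0.34) = 0.00
¬(((¬A ⊙ (B ⇒ A)) ∧ ¬B) ⊙ ¬B) = 1 − 0.00 = 1.00
¬(((¬A ⊙ (B ⇒ A)) ∧ ¬B) ⊙ ¬B) ∧ B = min(1.00, 0.67) = 0.67

0.67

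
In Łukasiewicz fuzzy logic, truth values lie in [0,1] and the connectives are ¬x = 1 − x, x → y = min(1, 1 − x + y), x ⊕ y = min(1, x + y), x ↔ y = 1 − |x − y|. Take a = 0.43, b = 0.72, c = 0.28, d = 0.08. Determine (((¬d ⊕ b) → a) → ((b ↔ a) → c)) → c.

¬d = 1 − 0.08 = 0.92
¬d ⊕ b = min(1, 0.92 + 0.72) = min(1, 1.64) = 1.00
(¬d ⊕ b) → a = min(1, 1 − 1.00 + 0.43) = min(1, 0.43) = 0.43
b ↔ a = 1 − |0.72 − 0.43| = 1 − 0.29 = 0.71
(b ↔ a) → c = min(1, 1 − 0.71 + 0.28) = min(1, 0.57) = 0.57
((¬d ⊕ b) → a) → ((b ↔ a) → c) = min(1, 1 − 0.43 + 0.57) = min(1, 1.14) = 1.00
(((¬d ⊕ b) → a) → ((b ↔ a) → c)) → c = min(1, 1 − 1.00 + 0.28) = min(1, 0.28) = 0.28

0.28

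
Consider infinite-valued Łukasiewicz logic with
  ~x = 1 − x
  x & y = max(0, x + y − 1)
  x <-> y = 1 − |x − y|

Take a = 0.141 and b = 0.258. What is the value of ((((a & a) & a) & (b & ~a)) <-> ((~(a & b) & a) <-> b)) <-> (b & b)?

a & a = max(0, 0.141 + 0.141 − 1) = max(0, -0.718) = 0.000
(a & a) & a = max(0, 0.000 + 0.141 − 1) = max(0, -0.859) = 0.000
~a = 1 − 0.141 = 0.859
b & ~a = max(0, 0.258 + 0.859 − 1) = max(0, 0.117) = 0.117
((a & a) & a) & (b & ~a) = max(0, 0.000 + 0.117 − 1) = max(0, -0.883) = 0.000
a & b = max(0, 0.141 + 0.258 − 1) = max(0, -0.601) = 0.000
~(a & b) = 1 − 0.000 = 1.000
~(a & b) & a = max(0, 1.000 + 0.141 − 1) = max(0, 0.141) = 0.141
(~(a & b) & a) <-> b = 1 − |0.141 − 0.258| = 1 − 0.117 = 0.883
(((a & a) & a) & (b & ~a)) <-> ((~(a & b) & a) <-> b) = 1 − |0.000 − 0.883| = 1 − 0.883 = 0.117
b & b = max(0, 0.258 + 0.258 − 1) = max(0, -0.484) = 0.000
((((a & a) & a) & (b & ~a)) <-> ((~(a & b) & a) <-> b)) <-> (b & b) = 1 − |0.117 − 0.000| = 1 − 0.117 = 0.883

0.883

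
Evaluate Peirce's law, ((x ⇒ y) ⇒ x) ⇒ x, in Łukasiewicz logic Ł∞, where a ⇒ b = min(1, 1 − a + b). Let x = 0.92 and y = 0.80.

x ⇒ y = min(1, 1 − 0.92 + 0.80) = min(1, 0.88) = 0.88
(x ⇒ y) ⇒ x = min(1, 1 − 0.88 + 0.92) = min(1, 1.04) = 1.00
((x ⇒ y) ⇒ x) ⇒ x = min(1, 1 − 1.00 + 0.92) = min(1, 0.92) = 0.92
(The value 0.92 < 1 shows this instance is not satisfied; not a Ł∞-tautology in general.)

0.92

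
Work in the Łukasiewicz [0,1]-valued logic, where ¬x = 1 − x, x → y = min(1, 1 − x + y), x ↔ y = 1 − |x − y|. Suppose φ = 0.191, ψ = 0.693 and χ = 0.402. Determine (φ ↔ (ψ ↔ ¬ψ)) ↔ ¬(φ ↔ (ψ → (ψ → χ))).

¬ψ = 1 − 0.693 = 0.307
ψ ↔ ¬ψ = 1 − |0.693 − 0.307| = 1 − 0.386 = 0.614
φ ↔ (ψ ↔ ¬ψ) = 1 − |0.191 − 0.614| = 1 − 0.423 = 0.577
ψ → χ = min(1, 1 − 0.693 + 0.402) = min(1, 0.709) = 0.709
ψ → (ψ → χ) = min(1, 1 − 0.693 + 0.709) = min(1, 1.016) = 1.000
φ ↔ (ψ → (ψ → χ)) = 1 − |0.191 − 1.000| = 1 − 0.809 = 0.191
¬(φ ↔ (ψ → (ψ → χ))) = 1 − 0.191 = 0.809
(φ ↔ (ψ ↔ ¬ψ)) ↔ ¬(φ ↔ (ψ → (ψ → χ))) = 1 − |0.577 − 0.809| = 1 − 0.232 = 0.768

0.768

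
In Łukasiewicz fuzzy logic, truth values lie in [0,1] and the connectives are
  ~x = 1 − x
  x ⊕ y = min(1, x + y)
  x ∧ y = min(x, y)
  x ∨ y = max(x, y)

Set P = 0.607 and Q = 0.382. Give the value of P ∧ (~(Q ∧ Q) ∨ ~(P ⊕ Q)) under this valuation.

0.607

Q ∧ Q = min(0.382, 0.382) = 0.382
~(Q ∧ Q) = 1 − 0.382 = 0.618
P ⊕ Q = min(1, 0.607 + 0.382) = min(1, 0.989) = 0.989
~(P ⊕ Q) = 1 − 0.989 = 0.011
~(Q ∧ Q) ∨ ~(P ⊕ Q) = max(0.618, 0.011) = 0.618
P ∧ (~(Q ∧ Q) ∨ ~(P ⊕ Q)) = min(0.607, 0.618) = 0.607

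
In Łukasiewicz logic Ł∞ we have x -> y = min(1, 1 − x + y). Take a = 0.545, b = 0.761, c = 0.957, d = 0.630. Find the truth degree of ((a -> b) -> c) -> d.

a -> b = min(1, 1 − 0.545 + 0.761) = min(1, 1.216) = 1.000
(a -> b) -> c = min(1, 1 − 1.000 + 0.957) = min(1, 0.957) = 0.957
((a -> b) -> c) -> d = min(1, 1 − 0.957 + 0.630) = min(1, 0.673) = 0.673

0.673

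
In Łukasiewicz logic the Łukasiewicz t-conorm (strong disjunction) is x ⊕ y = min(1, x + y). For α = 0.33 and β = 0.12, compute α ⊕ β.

0.45

α ⊕ β = min(1, 0.33 + 0.12) = min(1, 0.45) = 0.45
For comparison, the Gödel t-conorm max(x, y) would give 0.33.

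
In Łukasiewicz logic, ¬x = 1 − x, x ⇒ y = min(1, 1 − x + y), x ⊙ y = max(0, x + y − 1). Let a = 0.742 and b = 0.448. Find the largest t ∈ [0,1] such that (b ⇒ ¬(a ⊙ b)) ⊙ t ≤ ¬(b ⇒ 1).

a ⊙ b = max(0, 0.742 + 0.448 − 1) = max(0, 0.190) = 0.190
¬(a ⊙ b) = 1 − 0.190 = 0.810
b ⇒ ¬(a ⊙ b) = min(1, 1 − 0.448 + 0.810) = min(1, 1.362) = 1.000
So the left factor is b ⇒ ¬(a ⊙ b) = 1.000.
b ⇒ 1 = min(1, 1 − 0.448 + 1.000) = min(1, 1.552) = 1.000
¬(b ⇒ 1) = 1 − 1.000 = 0.000
So the right-hand bound is ¬(b ⇒ 1) = 0.000.
The residuum of the Łukasiewicz t-norm gives the supremum: min(1, 1 − 1.000 + 0.000).
1 − 1.000 + 0.000 = 0.000, so t = min(1, 0.000) = 0.000.
Check: 1.000 ⊙ 0.000 = max(0, 0.000) = 0.000 ≤ 0.000.

0.000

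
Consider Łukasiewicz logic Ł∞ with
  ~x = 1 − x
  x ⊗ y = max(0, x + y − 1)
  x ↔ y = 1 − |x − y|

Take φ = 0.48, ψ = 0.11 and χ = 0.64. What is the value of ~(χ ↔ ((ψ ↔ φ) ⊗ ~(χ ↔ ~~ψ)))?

0.48

ψ ↔ φ = 1 − |0.11 − 0.48| = 1 − 0.37 = 0.63
~ψ = 1 − 0.11 = 0.89
~~ψ = 1 − 0.89 = 0.11
χ ↔ ~~ψ = 1 − |0.64 − 0.11| = 1 − 0.53 = 0.47
~(χ ↔ ~~ψ) = 1 − 0.47 = 0.53
(ψ ↔ φ) ⊗ ~(χ ↔ ~~ψ) = max(0, 0.63 + 0.53 − 1) = max(0, 0.16) = 0.16
χ ↔ ((ψ ↔ φ) ⊗ ~(χ ↔ ~~ψ)) = 1 − |0.64 − 0.16| = 1 − 0.48 = 0.52
~(χ ↔ ((ψ ↔ φ) ⊗ ~(χ ↔ ~~ψ))) = 1 − 0.52 = 0.48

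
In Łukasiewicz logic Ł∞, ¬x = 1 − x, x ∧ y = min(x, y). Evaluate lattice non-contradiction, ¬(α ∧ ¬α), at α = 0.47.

¬α = 1 − 0.47 = 0.53
α ∧ ¬α = min(0.47, 0.53) = 0.47
¬(α ∧ ¬α) = 1 − 0.47 = 0.53
(The value 0.53 < 1 shows this instance is not satisfied; not a Ł∞-tautology — its value is 1 − min(a, 1−a).)

0.53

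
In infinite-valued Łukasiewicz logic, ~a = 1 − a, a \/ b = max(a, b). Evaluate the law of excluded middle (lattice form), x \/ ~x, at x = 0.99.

0.99

~x = 1 − 0.99 = 0.01
x \/ ~x = max(0.99, 0.01) = 0.99
(The value 0.99 < 1 shows this instance is not satisfied; not a Ł∞-tautology — its value is max(a, 1−a).)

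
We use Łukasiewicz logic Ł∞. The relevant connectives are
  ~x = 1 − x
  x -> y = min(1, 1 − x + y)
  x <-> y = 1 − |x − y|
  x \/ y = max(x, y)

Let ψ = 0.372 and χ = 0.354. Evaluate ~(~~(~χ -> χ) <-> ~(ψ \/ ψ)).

0.080

~χ = 1 − 0.354 = 0.646
~χ -> χ = min(1, 1 − 0.646 + 0.354) = min(1, 0.708) = 0.708
~(~χ -> χ) = 1 − 0.708 = 0.292
~~(~χ -> χ) = 1 − 0.292 = 0.708
ψ \/ ψ = max(0.372, 0.372) = 0.372
~(ψ \/ ψ) = 1 − 0.372 = 0.628
~~(~χ -> χ) <-> ~(ψ \/ ψ) = 1 − |0.708 − 0.628| = 1 − 0.080 = 0.920
~(~~(~χ -> χ) <-> ~(ψ \/ ψ)) = 1 − 0.920 = 0.080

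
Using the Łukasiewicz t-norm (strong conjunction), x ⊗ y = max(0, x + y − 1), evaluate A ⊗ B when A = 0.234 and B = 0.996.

A ⊗ B = max(0, 0.234 + 0.996 − 1) = max(0, 0.230) = 0.230
For comparison, the Gödel (minimum) t-norm min(x, y) would give 0.234.

0.230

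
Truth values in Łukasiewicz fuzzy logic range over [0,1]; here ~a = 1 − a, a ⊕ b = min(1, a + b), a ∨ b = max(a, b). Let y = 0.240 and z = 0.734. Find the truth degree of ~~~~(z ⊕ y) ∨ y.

z ⊕ y = min(1, 0.734 + 0.240) = min(1, 0.974) = 0.974
~(z ⊕ y) = 1 − 0.974 = 0.026
~~(z ⊕ y) = 1 − 0.026 = 0.974
~~~(z ⊕ y) = 1 − 0.974 = 0.026
~~~~(z ⊕ y) = 1 − 0.026 = 0.974
~~~~(z ⊕ y) ∨ y = max(0.974, 0.240) = 0.974

0.974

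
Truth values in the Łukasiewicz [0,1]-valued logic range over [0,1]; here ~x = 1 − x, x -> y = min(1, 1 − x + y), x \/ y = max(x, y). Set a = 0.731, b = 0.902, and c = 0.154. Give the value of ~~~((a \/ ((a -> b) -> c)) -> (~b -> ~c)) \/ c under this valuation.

a -> b = min(1, 1 − 0.731 + 0.902) = min(1, 1.171) = 1.000
(a -> b) -> c = min(1, 1 − 1.000 + 0.154) = min(1, 0.154) = 0.154
a \/ ((a -> b) -> c) = max(0.731, 0.154) = 0.731
~b = 1 − 0.902 = 0.098
~c = 1 − 0.154 = 0.846
~b -> ~c = min(1, 1 − 0.098 + 0.846) = min(1, 1.748) = 1.000
(a \/ ((a -> b) -> c)) -> (~b -> ~c) = min(1, 1 − 0.731 + 1.000) = min(1, 1.269) = 1.000
~((a \/ ((a -> b) -> c)) -> (~b -> ~c)) = 1 − 1.000 = 0.000
~~((a \/ ((a -> b) -> c)) -> (~b -> ~c)) = 1 − 0.000 = 1.000
~~~((a \/ ((a -> b) -> c)) -> (~b -> ~c)) = 1 − 1.000 = 0.000
~~~((a \/ ((a -> b) -> c)) -> (~b -> ~c)) \/ c = max(0.000, 0.154) = 0.154

0.154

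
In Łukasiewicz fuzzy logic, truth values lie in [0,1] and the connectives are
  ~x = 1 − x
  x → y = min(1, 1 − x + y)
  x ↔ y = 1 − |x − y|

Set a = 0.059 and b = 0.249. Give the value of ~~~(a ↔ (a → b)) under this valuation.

0.941

a → b = min(1, 1 − 0.059 + 0.249) = min(1, 1.190) = 1.000
a ↔ (a → b) = 1 − |0.059 − 1.000| = 1 − 0.941 = 0.059
~(a ↔ (a → b)) = 1 − 0.059 = 0.941
~~(a ↔ (a → b)) = 1 − 0.941 = 0.059
~~~(a ↔ (a → b)) = 1 − 0.059 = 0.941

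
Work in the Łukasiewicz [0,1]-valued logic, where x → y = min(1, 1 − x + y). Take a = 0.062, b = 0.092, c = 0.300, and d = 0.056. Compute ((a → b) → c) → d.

a → b = min(1, 1 − 0.062 + 0.092) = min(1, 1.030) = 1.000
(a → b) → c = min(1, 1 − 1.000 + 0.300) = min(1, 0.300) = 0.300
((a → b) → c) → d = min(1, 1 − 0.300 + 0.056) = min(1, 0.756) = 0.756

0.756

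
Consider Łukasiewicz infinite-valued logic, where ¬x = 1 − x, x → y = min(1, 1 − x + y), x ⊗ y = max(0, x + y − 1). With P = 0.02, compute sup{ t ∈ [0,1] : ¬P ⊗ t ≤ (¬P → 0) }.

¬P = 1 − 0.02 = 0.98
So the left factor is ¬P = 0.98.
¬P → 0 = min(1, 1 − 0.98 + 0.00) = min(1, 0.02) = 0.02
So the right-hand bound is ¬P → 0 = 0.02.
The residuum of the Łukasiewicz t-norm gives the supremum: min(1, 1 − 0.98 + 0.02).
1 − 0.98 + 0.02 = 0.04, so t = min(1, 0.04) = 0.04.
Check: 0.98 ⊗ 0.04 = max(0, 0.02) = 0.02 ≤ 0.02.

0.04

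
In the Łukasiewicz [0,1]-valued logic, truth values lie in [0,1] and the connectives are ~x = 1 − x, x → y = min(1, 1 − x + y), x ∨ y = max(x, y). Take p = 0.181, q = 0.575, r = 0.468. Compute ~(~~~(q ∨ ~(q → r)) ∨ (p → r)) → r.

q → r = min(1, 1 − 0.575 + 0.468) = min(1, 0.893) = 0.893
~(q → r) = 1 − 0.893 = 0.107
q ∨ ~(q → r) = max(0.575, 0.107) = 0.575
~(q ∨ ~(q → r)) = 1 − 0.575 = 0.425
~~(q ∨ ~(q → r)) = 1 − 0.425 = 0.575
~~~(q ∨ ~(q → r)) = 1 − 0.575 = 0.425
p → r = min(1, 1 − 0.181 + 0.468) = min(1, 1.287) = 1.000
~~~(q ∨ ~(q → r)) ∨ (p → r) = max(0.425, 1.000) = 1.000
~(~~~(q ∨ ~(q → r)) ∨ (p → r)) = 1 − 1.000 = 0.000
~(~~~(q ∨ ~(q → r)) ∨ (p → r)) → r = min(1, 1 − 0.000 + 0.468) = min(1, 1.468) = 1.000

1.000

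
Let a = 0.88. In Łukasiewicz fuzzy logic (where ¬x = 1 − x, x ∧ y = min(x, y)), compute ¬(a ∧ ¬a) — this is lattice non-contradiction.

¬a = 1 − 0.88 = 0.12
a ∧ ¬a = min(0.88, 0.12) = 0.12
¬(a ∧ ¬a) = 1 − 0.12 = 0.88
(The value 0.88 < 1 shows this instance is not satisfied; not a Ł∞-tautology — its value is 1 − min(a, 1−a).)

0.88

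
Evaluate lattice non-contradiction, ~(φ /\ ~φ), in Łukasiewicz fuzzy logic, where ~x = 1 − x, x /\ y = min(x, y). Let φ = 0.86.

~φ = 1 − 0.86 = 0.14
φ /\ ~φ = min(0.86, 0.14) = 0.14
~(φ /\ ~φ) = 1 − 0.14 = 0.86
(The value 0.86 < 1 shows this instance is not satisfied; not a Ł∞-tautology — its value is 1 − min(a, 1−a).)

0.86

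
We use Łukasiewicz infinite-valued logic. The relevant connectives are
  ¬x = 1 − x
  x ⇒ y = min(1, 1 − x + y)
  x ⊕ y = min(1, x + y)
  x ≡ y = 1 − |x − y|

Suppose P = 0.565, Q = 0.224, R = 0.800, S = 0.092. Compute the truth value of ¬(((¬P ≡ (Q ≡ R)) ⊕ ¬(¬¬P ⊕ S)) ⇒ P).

¬P = 1 − 0.565 = 0.435
Q ≡ R = 1 − |0.224 − 0.800| = 1 − 0.576 = 0.424
¬P ≡ (Q ≡ R) = 1 − |0.435 − 0.424| = 1 − 0.011 = 0.989
¬¬P = 1 − 0.435 = 0.565
¬¬P ⊕ S = min(1, 0.565 + 0.092) = min(1, 0.657) = 0.657
¬(¬¬P ⊕ S) = 1 − 0.657 = 0.343
(¬P ≡ (Q ≡ R)) ⊕ ¬(¬¬P ⊕ S) = min(1, 0.989 + 0.343) = min(1, 1.332) = 1.000
((¬P ≡ (Q ≡ R)) ⊕ ¬(¬¬P ⊕ S)) ⇒ P = min(1, 1 − 1.000 + 0.565) = min(1, 0.565) = 0.565
¬(((¬P ≡ (Q ≡ R)) ⊕ ¬(¬¬P ⊕ S)) ⇒ P) = 1 − 0.565 = 0.435

0.435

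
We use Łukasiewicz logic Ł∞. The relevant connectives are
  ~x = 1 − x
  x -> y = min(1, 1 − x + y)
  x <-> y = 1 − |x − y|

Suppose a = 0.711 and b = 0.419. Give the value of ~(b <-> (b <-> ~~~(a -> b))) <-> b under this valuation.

a -> b = min(1, 1 − 0.711 + 0.419) = min(1, 0.708) = 0.708
~(a -> b) = 1 − 0.708 = 0.292
~~(a -> b) = 1 − 0.292 = 0.708
~~~(a -> b) = 1 − 0.708 = 0.292
b <-> ~~~(a -> b) = 1 − |0.419 − 0.292| = 1 − 0.127 = 0.873
b <-> (b <-> ~~~(a -> b)) = 1 − |0.419 − 0.873| = 1 − 0.454 = 0.546
~(b <-> (b <-> ~~~(a -> b))) = 1 − 0.546 = 0.454
~(b <-> (b <-> ~~~(a -> b))) <-> b = 1 − |0.454 − 0.419| = 1 − 0.035 = 0.965

0.965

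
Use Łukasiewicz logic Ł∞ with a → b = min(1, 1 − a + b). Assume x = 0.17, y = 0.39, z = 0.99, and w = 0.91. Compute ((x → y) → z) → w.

0.92

x → y = min(1, 1 − 0.17 + 0.39) = min(1, 1.22) = 1.00
(x → y) → z = min(1, 1 − 1.00 + 0.99) = min(1, 0.99) = 0.99
((x → y) → z) → w = min(1, 1 − 0.99 + 0.91) = min(1, 0.92) = 0.92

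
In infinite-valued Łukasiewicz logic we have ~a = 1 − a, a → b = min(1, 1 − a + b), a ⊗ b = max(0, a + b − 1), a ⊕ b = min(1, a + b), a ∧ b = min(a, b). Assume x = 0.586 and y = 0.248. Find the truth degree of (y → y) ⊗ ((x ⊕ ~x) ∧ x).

y → y = min(1, 1 − 0.248 + 0.248) = min(1, 1.000) = 1.000
~x = 1 − 0.586 = 0.414
x ⊕ ~x = min(1, 0.586 + 0.414) = min(1, 1.000) = 1.000
(x ⊕ ~x) ∧ x = min(1.000, 0.586) = 0.586
(y → y) ⊗ ((x ⊕ ~x) ∧ x) = max(0, 1.000 + 0.586 − 1) = max(0, 0.586) = 0.586

0.586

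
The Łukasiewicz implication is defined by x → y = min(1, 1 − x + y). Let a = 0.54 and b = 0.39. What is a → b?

0.85

a → b = min(1, 1 − 0.54 + 0.39) = min(1, 0.85) = 0.85
For comparison, the Gödel implication (1 if x ≤ y else y) would give 0.39.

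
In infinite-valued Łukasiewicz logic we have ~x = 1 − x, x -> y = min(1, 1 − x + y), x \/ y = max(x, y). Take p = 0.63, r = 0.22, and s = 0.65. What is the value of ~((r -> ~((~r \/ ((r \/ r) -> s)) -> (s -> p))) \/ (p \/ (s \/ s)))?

~r = 1 − 0.22 = 0.78
r \/ r = max(0.22, 0.22) = 0.22
(r \/ r) -> s = min(1, 1 − 0.22 + 0.65) = min(1, 1.43) = 1.00
~r \/ ((r \/ r) -> s) = max(0.78, 1.00) = 1.00
s -> p = min(1, 1 − 0.65 + 0.63) = min(1, 0.98) = 0.98
(~r \/ ((r \/ r) -> s)) -> (s -> p) = min(1, 1 − 1.00 + 0.98) = min(1, 0.98) = 0.98
~((~r \/ ((r \/ r) -> s)) -> (s -> p)) = 1 − 0.98 = 0.02
r -> ~((~r \/ ((r \/ r) -> s)) -> (s -> p)) = min(1, 1 − 0.22 + 0.02) = min(1, 0.80) = 0.80
s \/ s = max(0.65, 0.65) = 0.65
p \/ (s \/ s) = max(0.63, 0.65) = 0.65
(r -> ~((~r \/ ((r \/ r) -> s)) -> (s -> p))) \/ (p \/ (s \/ s)) = max(0.80, 0.65) = 0.80
~((r -> ~((~r \/ ((r \/ r) -> s)) -> (s -> p))) \/ (p \/ (s \/ s))) = 1 − 0.80 = 0.20

0.20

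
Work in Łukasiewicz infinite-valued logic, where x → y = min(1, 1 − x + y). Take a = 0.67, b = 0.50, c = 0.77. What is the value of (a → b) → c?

a → b = min(1, 1 − 0.67 + 0.50) = min(1, 0.83) = 0.83
(a → b) → c = min(1, 1 − 0.83 + 0.77) = min(1, 0.94) = 0.94

0.94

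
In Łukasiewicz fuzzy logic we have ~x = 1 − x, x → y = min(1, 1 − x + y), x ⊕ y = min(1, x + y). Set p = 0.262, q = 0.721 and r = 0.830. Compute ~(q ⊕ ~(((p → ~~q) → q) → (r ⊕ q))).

~q = 1 − 0.721 = 0.279
~~q = 1 − 0.279 = 0.721
p → ~~q = min(1, 1 − 0.262 + 0.721) = min(1, 1.459) = 1.000
(p → ~~q) → q = min(1, 1 − 1.000 + 0.721) = min(1, 0.721) = 0.721
r ⊕ q = min(1, 0.830 + 0.721) = min(1, 1.551) = 1.000
((p → ~~q) → q) → (r ⊕ q) = min(1, 1 − 0.721 + 1.000) = min(1, 1.279) = 1.000
~(((p → ~~q) → q) → (r ⊕ q)) = 1 − 1.000 = 0.000
q ⊕ ~(((p → ~~q) → q) → (r ⊕ q)) = min(1, 0.721 + 0.000) = min(1, 0.721) = 0.721
~(q ⊕ ~(((p → ~~q) → q) → (r ⊕ q))) = 1 − 0.721 = 0.279

0.279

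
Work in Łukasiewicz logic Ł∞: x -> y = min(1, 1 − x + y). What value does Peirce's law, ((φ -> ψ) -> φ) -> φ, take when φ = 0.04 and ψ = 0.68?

1.00

φ -> ψ = min(1, 1 − 0.04 + 0.68) = min(1, 1.64) = 1.00
(φ -> ψ) -> φ = min(1, 1 − 1.00 + 0.04) = min(1, 0.04) = 0.04
((φ -> ψ) -> φ) -> φ = min(1, 1 − 0.04 + 0.04) = min(1, 1.00) = 1.00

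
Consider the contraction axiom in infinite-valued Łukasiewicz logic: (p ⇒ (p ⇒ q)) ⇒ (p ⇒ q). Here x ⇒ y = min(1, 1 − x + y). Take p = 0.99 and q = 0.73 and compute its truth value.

0.99

p ⇒ q = min(1, 1 − 0.99 + 0.73) = min(1, 0.74) = 0.74
p ⇒ (p ⇒ q) = min(1, 1 − 0.99 + 0.74) = min(1, 0.75) = 0.75
(p ⇒ (p ⇒ q)) ⇒ (p ⇒ q) = min(1, 1 − 0.75 + 0.74) = min(1, 0.99) = 0.99
(The value 0.99 < 1 shows this instance is not satisfied; fails in Ł∞ (the t-norm is not idempotent).)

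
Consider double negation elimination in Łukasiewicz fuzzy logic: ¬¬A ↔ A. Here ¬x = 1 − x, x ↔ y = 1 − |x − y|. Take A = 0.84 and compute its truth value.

¬A = 1 − 0.84 = 0.16
¬¬A = 1 − 0.16 = 0.84
¬¬A ↔ A = 1 − |0.84 − 0.84| = 1 − 0.00 = 1.00
(As expected: always 1 in Ł∞ since negation is involutive.)

1.00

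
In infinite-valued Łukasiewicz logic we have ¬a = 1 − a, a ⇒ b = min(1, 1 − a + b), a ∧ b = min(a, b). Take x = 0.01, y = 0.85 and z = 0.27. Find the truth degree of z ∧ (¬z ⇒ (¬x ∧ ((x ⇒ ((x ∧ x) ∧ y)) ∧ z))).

¬z = 1 − 0.27 = 0.73
¬x = 1 − 0.01 = 0.99
x ∧ x = min(0.01, 0.01) = 0.01
(x ∧ x) ∧ y = min(0.01, 0.85) = 0.01
x ⇒ ((x ∧ x) ∧ y) = min(1, 1 − 0.01 + 0.01) = min(1, 1.00) = 1.00
(x ⇒ ((x ∧ x) ∧ y)) ∧ z = min(1.00, 0.27) = 0.27
¬x ∧ ((x ⇒ ((x ∧ x) ∧ y)) ∧ z) = min(0.99, 0.27) = 0.27
¬z ⇒ (¬x ∧ ((x ⇒ ((x ∧ x) ∧ y)) ∧ z)) = min(1, 1 − 0.73 + 0.27) = min(1, 0.54) = 0.54
z ∧ (¬z ⇒ (¬x ∧ ((x ⇒ ((x ∧ x) ∧ y)) ∧ z))) = min(0.27, 0.54) = 0.27

0.27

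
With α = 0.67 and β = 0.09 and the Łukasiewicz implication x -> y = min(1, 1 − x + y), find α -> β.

α -> β = min(1, 1 − 0.67 + 0.09) = min(1, 0.42) = 0.42
For comparison, the Gödel implication (1 if x ≤ y else y) would give 0.09.

0.42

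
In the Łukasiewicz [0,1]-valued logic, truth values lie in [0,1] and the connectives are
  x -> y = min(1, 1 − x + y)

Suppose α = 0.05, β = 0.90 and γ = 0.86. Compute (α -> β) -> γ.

α -> β = min(1, 1 − 0.05 + 0.90) = min(1, 1.85) = 1.00
(α -> β) -> γ = min(1, 1 − 1.00 + 0.86) = min(1, 0.86) = 0.86

0.86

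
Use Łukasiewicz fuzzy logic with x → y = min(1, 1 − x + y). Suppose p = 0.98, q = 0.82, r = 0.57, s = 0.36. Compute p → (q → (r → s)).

r → s = min(1, 1 − 0.57 + 0.36) = min(1, 0.79) = 0.79
q → (r → s) = min(1, 1 − 0.82 + 0.79) = min(1, 0.97) = 0.97
p → (q → (r → s)) = min(1, 1 − 0.98 + 0.97) = min(1, 0.99) = 0.99

0.99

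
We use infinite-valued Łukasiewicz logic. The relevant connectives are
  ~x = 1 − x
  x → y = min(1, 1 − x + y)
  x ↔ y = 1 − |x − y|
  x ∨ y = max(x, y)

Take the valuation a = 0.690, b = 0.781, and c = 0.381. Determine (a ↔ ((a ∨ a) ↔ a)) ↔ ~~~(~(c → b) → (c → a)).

a ∨ a = max(0.690, 0.690) = 0.690
(a ∨ a) ↔ a = 1 − |0.690 − 0.690| = 1 − 0.000 = 1.000
a ↔ ((a ∨ a) ↔ a) = 1 − |0.690 − 1.000| = 1 − 0.310 = 0.690
c → b = min(1, 1 − 0.381 + 0.781) = min(1, 1.400) = 1.000
~(c → b) = 1 − 1.000 = 0.000
c → a = min(1, 1 − 0.381 + 0.690) = min(1, 1.309) = 1.000
~(c → b) → (c → a) = min(1, 1 − 0.000 + 1.000) = min(1, 2.000) = 1.000
~(~(c → b) → (c → a)) = 1 − 1.000 = 0.000
~~(~(c → b) → (c → a)) = 1 − 0.000 = 1.000
~~~(~(c → b) → (c → a)) = 1 − 1.000 = 0.000
(a ↔ ((a ∨ a) ↔ a)) ↔ ~~~(~(c → b) → (c → a)) = 1 − |0.690 − 0.000| = 1 − 0.690 = 0.310

0.310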